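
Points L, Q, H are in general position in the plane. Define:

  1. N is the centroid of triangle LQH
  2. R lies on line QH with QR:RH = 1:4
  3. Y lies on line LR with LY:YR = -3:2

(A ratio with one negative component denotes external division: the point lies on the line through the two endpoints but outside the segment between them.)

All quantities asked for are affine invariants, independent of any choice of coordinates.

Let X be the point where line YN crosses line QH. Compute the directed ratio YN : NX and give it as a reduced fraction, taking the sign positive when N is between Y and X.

YN:NX = -7

Work in coordinates with L = (0, 0), Q = (1, 0), H = (0, 1).
1. N is the centroid of triangle LQH ⇒ N = (1/3, 1/3)
2. R lies on line QH with QR:RH = 1:4 ⇒ R = (4/5, 1/5)
3. Y lies on line LR with LY:YR = -3:2 ⇒ Y = (12/5, 3/5)
line YN meets QH at X = (22/35, 13/35)
N = Y + t·(X−Y) with t = 7/6, so YN:NX = 7/6:-1/6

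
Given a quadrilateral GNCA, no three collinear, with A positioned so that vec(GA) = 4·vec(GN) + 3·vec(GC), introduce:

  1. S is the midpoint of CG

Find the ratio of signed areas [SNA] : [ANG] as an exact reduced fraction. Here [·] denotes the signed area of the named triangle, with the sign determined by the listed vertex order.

[SNA]:[ANG] = -3/2

Choose coordinates G = (0, 0), N = (1, 0), C = (0, 1), A = (4, 3).
1. S is the midpoint of CG ⇒ S = (0, 1/2)
2·[SNA] = 9/2, 2·[ANG] = -3
[SNA]:[ANG] = 9/2:-3 = -3/2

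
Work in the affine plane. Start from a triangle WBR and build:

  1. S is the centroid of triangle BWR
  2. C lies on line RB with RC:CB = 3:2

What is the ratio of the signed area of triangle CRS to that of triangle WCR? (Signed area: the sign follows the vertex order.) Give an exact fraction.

Set W = (0, 0), B = (1, 0), R = (0, 1); any affine frame gives the same invariant.
1. S is the centroid of triangle BWR ⇒ S = (1/3, 1/3)
2. C lies on line RB with RC:CB = 3:2 ⇒ C = (3/5, 2/5)
2·[CRS] = 1/5, 2·[WCR] = 3/5
[CRS]:[WCR] = 1/5:3/5 = 1/3

[CRS]:[WCR] = 1/3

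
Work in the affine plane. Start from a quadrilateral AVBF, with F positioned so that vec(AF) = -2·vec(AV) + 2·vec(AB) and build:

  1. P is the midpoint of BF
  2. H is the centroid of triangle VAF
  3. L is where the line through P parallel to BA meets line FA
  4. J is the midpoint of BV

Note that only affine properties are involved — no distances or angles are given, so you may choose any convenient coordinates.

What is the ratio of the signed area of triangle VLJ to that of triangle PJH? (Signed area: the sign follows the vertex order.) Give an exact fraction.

[VLJ]:[PJH] = 6/7

Assign A = (0, 0), V = (1, 0), B = (0, 1), F = (-2, 2) — the answer is frame-independent, so this choice is without loss of generality.
1. P is the midpoint of BF ⇒ P = (-1, 3/2)
2. H is the centroid of triangle VAF ⇒ H = (-1/3, 2/3)
3. L is where the line through P parallel to BA meets line FA ⇒ L = (-1, 1)
4. J is the midpoint of BV ⇒ J = (1/2, 1/2)
2·[VLJ] = -1/2, 2·[PJH] = -7/12
[VLJ]:[PJH] = -1/2:-7/12 = 6/7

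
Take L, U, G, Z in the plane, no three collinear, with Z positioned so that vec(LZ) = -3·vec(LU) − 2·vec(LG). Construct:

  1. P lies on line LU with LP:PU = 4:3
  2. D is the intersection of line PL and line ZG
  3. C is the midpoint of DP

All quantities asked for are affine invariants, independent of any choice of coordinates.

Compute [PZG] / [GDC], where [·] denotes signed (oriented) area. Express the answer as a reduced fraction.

Work in coordinates with L = (0, 0), U = (1, 0), G = (0, 1), Z = (-3, -2).
1. P lies on line LU with LP:PU = 4:3 ⇒ P = (4/7, 0)
2. D is the intersection of line PL and line ZG ⇒ D = (-1, 0)
3. C is the midpoint of DP ⇒ C = (-3/14, 0)
2·[PZG] = -33/7, 2·[GDC] = 11/14
[PZG]:[GDC] = -33/7:11/14 = -6

[PZG]:[GDC] = -6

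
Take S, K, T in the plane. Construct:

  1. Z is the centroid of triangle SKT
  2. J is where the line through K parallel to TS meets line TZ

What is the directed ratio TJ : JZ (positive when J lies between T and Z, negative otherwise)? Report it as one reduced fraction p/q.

TJ:JZ = -3/2

Set S = (0, 0), K = (1, 0), T = (0, 1); any affine frame gives the same invariant.
1. Z is the centroid of triangle SKT ⇒ Z = (1/3, 1/3)
2. J is where the line through K parallel to TS meets line TZ ⇒ J = (1, -1)
J = T + t·(Z−T) with t = 3, so TJ:JZ = t:(1−t) = 3:-2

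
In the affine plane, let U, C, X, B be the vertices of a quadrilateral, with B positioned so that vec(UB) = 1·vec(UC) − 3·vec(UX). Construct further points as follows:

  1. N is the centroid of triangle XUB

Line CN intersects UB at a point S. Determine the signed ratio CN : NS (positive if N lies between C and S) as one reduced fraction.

CN:NS = 8

Assign U = (0, 0), C = (1, 0), X = (0, 1), B = (1, -3) — the answer is frame-independent, so this choice is without loss of generality.
1. N is the centroid of triangle XUB ⇒ N = (1/3, -2/3)
line CN meets UB at S = (1/4, -3/4)
N = C + t·(S−C) with t = 8/9, so CN:NS = 8/9:1/9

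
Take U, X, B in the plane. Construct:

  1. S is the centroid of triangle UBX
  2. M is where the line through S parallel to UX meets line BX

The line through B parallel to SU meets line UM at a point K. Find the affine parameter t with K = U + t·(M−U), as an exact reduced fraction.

Work in coordinates with U = (0, 0), X = (1, 0), B = (0, 1).
1. S is the centroid of triangle UBX ⇒ S = (1/3, 1/3)
2. M is where the line through S parallel to UX meets line BX ⇒ M = (2/3, 1/3)
through B parallel to SU: direction (-1/3, -1/3); meets UM at K = (-2, -1)
K = U + t·(M−U) with t = -3

t = -3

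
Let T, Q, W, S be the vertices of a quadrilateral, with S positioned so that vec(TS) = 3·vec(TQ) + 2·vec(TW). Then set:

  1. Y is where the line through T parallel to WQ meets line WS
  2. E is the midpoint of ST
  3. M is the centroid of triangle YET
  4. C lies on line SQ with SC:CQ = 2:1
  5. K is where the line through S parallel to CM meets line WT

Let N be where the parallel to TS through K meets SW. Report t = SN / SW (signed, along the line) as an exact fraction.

t = 31/17

Assign T = (0, 0), Q = (1, 0), W = (0, 1), S = (3, 2) — the answer is frame-independent, so this choice is without loss of generality.
1. Y is where the line through T parallel to WQ meets line WS ⇒ Y = (-3/4, 3/4)
2. E is the midpoint of ST ⇒ E = (3/2, 1)
3. M is the centroid of triangle YET ⇒ M = (1/4, 7/12)
4. C lies on line SQ with SC:CQ = 2:1 ⇒ C = (5/3, 2/3)
5. K is where the line through S parallel to CM meets line WT ⇒ K = (0, 31/17)
through K parallel to TS: direction (3, 2); meets SW at N = (-42/17, 3/17)
N = S + t·(W−S) with t = 31/17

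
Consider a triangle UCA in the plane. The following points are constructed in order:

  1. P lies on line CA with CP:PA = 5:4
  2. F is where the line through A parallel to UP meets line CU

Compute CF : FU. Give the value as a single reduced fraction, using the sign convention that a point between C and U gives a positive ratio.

CF:FU = -9/4

Set U = (0, 0), C = (1, 0), A = (0, 1); any affine frame gives the same invariant.
1. P lies on line CA with CP:PA = 5:4 ⇒ P = (4/9, 5/9)
2. F is where the line through A parallel to UP meets line CU ⇒ F = (-4/5, 0)
F = C + t·(U−C) with t = 9/5, so CF:FU = t:(1−t) = 9/5:-4/5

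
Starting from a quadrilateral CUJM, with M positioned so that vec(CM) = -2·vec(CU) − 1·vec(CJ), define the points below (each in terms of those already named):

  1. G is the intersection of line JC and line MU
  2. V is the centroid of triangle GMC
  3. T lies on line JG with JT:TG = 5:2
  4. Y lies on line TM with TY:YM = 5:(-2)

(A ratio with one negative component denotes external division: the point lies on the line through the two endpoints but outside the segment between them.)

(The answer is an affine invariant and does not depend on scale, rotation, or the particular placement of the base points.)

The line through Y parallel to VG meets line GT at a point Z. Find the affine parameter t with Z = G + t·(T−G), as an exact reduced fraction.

Assign C = (0, 0), U = (1, 0), J = (0, 1), M = (-2, -1) — the answer is frame-independent, so this choice is without loss of generality.
1. G is the intersection of line JC and line MU ⇒ G = (0, -1/3)
2. V is the centroid of triangle GMC ⇒ V = (-2/3, -4/9)
3. T lies on line JG with JT:TG = 5:2 ⇒ T = (0, 1/21)
4. Y lies on line TM with TY:YM = 5:(-2) ⇒ Y = (-10/3, -107/63)
through Y parallel to VG: direction (2/3, 1/9); meets GT at Z = (0, -8/7)
Z = G + t·(T−G) with t = -17/8

t = -17/8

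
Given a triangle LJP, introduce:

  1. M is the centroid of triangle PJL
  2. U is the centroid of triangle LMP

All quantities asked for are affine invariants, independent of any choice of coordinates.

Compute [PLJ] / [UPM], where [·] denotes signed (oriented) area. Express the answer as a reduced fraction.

Choose coordinates L = (0, 0), J = (1, 0), P = (0, 1).
1. M is the centroid of triangle PJL ⇒ M = (1/3, 1/3)
2. U is the centroid of triangle LMP ⇒ U = (1/9, 4/9)
2·[PLJ] = 1, 2·[UPM] = -1/9
[PLJ]:[UPM] = 1:-1/9 = -9

[PLJ]:[UPM] = -9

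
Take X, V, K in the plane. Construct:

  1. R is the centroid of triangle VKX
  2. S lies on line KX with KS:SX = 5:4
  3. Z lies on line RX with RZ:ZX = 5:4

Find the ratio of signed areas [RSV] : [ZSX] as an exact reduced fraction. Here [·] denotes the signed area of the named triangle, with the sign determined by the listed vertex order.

[RSV]:[ZSX] = 9/16

Assign X = (0, 0), V = (1, 0), K = (0, 1) — the answer is frame-independent, so this choice is without loss of generality.
1. R is the centroid of triangle VKX ⇒ R = (1/3, 1/3)
2. S lies on line KX with KS:SX = 5:4 ⇒ S = (0, 4/9)
3. Z lies on line RX with RZ:ZX = 5:4 ⇒ Z = (4/27, 4/27)
2·[RSV] = 1/27, 2·[ZSX] = 16/243
[RSV]:[ZSX] = 1/27:16/243 = 9/16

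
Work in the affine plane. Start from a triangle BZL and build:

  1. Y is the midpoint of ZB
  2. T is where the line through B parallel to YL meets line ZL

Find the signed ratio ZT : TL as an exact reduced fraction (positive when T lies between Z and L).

Work in coordinates with B = (0, 0), Z = (1, 0), L = (0, 1).
1. Y is the midpoint of ZB ⇒ Y = (1/2, 0)
2. T is where the line through B parallel to YL meets line ZL ⇒ T = (-1, 2)
T = Z + t·(L−Z) with t = 2, so ZT:TL = t:(1−t) = 2:-1

ZT:TL = -2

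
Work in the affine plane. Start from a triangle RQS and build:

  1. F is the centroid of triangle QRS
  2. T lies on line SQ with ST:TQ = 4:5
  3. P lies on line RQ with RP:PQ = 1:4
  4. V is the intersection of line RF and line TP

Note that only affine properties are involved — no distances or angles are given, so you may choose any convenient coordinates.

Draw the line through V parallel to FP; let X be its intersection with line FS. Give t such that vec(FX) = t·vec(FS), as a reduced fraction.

Assign R = (0, 0), Q = (1, 0), S = (0, 1) — the answer is frame-independent, so this choice is without loss of generality.
1. F is the centroid of triangle QRS ⇒ F = (1/3, 1/3)
2. T lies on line SQ with ST:TQ = 4:5 ⇒ T = (4/9, 5/9)
3. P lies on line RQ with RP:PQ = 1:4 ⇒ P = (1/5, 0)
4. V is the intersection of line RF and line TP ⇒ V = (5/14, 5/14)
through V parallel to FP: direction (-2/15, -1/3); meets FS at X = (43/126, 20/63)
X = F + t·(S−F) with t = -1/42

t = -1/42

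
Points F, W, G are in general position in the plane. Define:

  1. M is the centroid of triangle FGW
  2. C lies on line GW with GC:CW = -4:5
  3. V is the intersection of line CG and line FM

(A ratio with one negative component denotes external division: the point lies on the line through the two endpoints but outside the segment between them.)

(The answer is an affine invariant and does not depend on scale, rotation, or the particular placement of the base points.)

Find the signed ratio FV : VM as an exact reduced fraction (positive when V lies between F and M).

FV:VM = -3

Set F = (0, 0), W = (1, 0), G = (0, 1); any affine frame gives the same invariant.
1. M is the centroid of triangle FGW ⇒ M = (1/3, 1/3)
2. C lies on line GW with GC:CW = -4:5 ⇒ C = (-4, 5)
3. V is the intersection of line CG and line FM ⇒ V = (1/2, 1/2)
V = F + t·(M−F) with t = 3/2, so FV:VM = t:(1−t) = 3/2:-1/2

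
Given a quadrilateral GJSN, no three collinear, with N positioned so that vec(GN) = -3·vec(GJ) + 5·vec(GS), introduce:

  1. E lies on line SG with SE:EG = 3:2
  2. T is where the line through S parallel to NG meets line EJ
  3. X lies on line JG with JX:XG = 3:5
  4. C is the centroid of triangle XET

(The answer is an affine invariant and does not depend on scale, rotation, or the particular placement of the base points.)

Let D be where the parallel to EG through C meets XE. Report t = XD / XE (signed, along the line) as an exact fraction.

t = 118/285

Assign G = (0, 0), J = (1, 0), S = (0, 1), N = (-3, 5) — the answer is frame-independent, so this choice is without loss of generality.
1. E lies on line SG with SE:EG = 3:2 ⇒ E = (0, 2/5)
2. T is where the line through S parallel to NG meets line EJ ⇒ T = (9/19, 4/19)
3. X lies on line JG with JX:XG = 3:5 ⇒ X = (5/8, 0)
4. C is the centroid of triangle XET ⇒ C = (167/456, 58/285)
through C parallel to EG: direction (0, -2/5); meets XE at D = (167/456, 236/1425)
D = X + t·(E−X) with t = 118/285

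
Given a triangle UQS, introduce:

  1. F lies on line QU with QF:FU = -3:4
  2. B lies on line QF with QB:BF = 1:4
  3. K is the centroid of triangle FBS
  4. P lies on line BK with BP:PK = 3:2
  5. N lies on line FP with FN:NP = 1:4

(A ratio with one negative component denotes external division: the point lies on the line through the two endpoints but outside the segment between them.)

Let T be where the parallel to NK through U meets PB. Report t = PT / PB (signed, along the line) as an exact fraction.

Work in coordinates with U = (0, 0), Q = (1, 0), S = (0, 1).
1. F lies on line QU with QF:FU = -3:4 ⇒ F = (4, 0)
2. B lies on line QF with QB:BF = 1:4 ⇒ B = (8/5, 0)
3. K is the centroid of triangle FBS ⇒ K = (28/15, 1/3)
4. P lies on line BK with BP:PK = 3:2 ⇒ P = (44/25, 1/5)
5. N lies on line FP with FN:NP = 1:4 ⇒ N = (444/125, 1/25)
through U parallel to NK: direction (-632/375, 22/75); meets PB at T = (316/225, -11/45)
T = P + t·(B−P) with t = 20/9

t = 20/9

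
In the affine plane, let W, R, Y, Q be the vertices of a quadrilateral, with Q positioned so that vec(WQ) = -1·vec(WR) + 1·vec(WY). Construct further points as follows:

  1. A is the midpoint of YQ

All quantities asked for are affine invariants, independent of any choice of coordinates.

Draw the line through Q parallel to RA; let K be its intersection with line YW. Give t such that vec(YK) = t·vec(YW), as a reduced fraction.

t = 2/3

Choose coordinates W = (0, 0), R = (1, 0), Y = (0, 1), Q = (-1, 1).
1. A is the midpoint of YQ ⇒ A = (-1/2, 1)
through Q parallel to RA: direction (-3/2, 1); meets YW at K = (0, 1/3)
K = Y + t·(W−Y) with t = 2/3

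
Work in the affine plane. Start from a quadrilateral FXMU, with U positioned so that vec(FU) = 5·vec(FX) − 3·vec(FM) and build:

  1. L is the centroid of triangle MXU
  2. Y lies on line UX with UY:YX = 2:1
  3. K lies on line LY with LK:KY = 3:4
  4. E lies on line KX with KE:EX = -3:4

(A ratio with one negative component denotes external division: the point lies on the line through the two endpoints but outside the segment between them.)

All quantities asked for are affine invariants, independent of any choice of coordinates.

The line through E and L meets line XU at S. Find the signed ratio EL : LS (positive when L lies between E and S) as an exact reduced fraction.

EL:LS = 9/7

Set F = (0, 0), X = (1, 0), M = (0, 1), U = (5, -3); any affine frame gives the same invariant.
1. L is the centroid of triangle MXU ⇒ L = (2, -2/3)
2. Y lies on line UX with UY:YX = 2:1 ⇒ Y = (7/3, -1)
3. K lies on line LY with LK:KY = 3:4 ⇒ K = (15/7, -17/21)
4. E lies on line KX with KE:EX = -3:4 ⇒ E = (39/7, -68/21)
line EL meets XU at S = (-7/9, 4/3)
L = E + t·(S−E) with t = 9/16, so EL:LS = 9/16:7/16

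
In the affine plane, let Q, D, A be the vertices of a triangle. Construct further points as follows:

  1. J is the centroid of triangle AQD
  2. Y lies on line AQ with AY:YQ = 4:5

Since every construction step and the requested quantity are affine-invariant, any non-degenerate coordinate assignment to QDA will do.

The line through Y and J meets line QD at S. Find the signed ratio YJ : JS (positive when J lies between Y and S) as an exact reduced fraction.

Assign Q = (0, 0), D = (1, 0), A = (0, 1) — the answer is frame-independent, so this choice is without loss of generality.
1. J is the centroid of triangle AQD ⇒ J = (1/3, 1/3)
2. Y lies on line AQ with AY:YQ = 4:5 ⇒ Y = (0, 5/9)
line YJ meets QD at S = (5/6, 0)
J = Y + t·(S−Y) with t = 2/5, so YJ:JS = 2/5:3/5

YJ:JS = 2/3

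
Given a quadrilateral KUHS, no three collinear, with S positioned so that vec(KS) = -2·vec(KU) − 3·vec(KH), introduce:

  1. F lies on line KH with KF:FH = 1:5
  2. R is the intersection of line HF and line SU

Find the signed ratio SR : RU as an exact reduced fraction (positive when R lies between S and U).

Choose coordinates K = (0, 0), U = (1, 0), H = (0, 1), S = (-2, -3).
1. F lies on line KH with KF:FH = 1:5 ⇒ F = (0, 1/6)
2. R is the intersection of line HF and line SU ⇒ R = (0, -1)
R = S + t·(U−S) with t = 2/3, so SR:RU = t:(1−t) = 2/3:1/3

SR:RU = 2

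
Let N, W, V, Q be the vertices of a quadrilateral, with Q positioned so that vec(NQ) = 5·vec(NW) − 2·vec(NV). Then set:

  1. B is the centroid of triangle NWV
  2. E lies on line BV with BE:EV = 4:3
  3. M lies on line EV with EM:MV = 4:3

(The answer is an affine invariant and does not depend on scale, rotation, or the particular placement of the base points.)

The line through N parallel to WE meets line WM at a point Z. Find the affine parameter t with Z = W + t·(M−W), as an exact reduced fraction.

Set N = (0, 0), W = (1, 0), V = (0, 1), Q = (5, -2); any affine frame gives the same invariant.
1. B is the centroid of triangle NWV ⇒ B = (1/3, 1/3)
2. E lies on line BV with BE:EV = 4:3 ⇒ E = (1/7, 5/7)
3. M lies on line EV with EM:MV = 4:3 ⇒ M = (3/49, 43/49)
through N parallel to WE: direction (-6/7, 5/7); meets WM at Z = (129/14, -215/28)
Z = W + t·(M−W) with t = -35/4

t = -35/4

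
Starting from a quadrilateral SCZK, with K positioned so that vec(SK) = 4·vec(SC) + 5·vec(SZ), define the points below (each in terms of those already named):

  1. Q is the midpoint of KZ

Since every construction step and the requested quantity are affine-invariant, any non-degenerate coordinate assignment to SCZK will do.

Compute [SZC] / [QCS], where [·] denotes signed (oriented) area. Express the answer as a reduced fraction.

[SZC]:[QCS] = 1/3

Assign S = (0, 0), C = (1, 0), Z = (0, 1), K = (4, 5) — the answer is frame-independent, so this choice is without loss of generality.
1. Q is the midpoint of KZ ⇒ Q = (2, 3)
2·[SZC] = -1, 2·[QCS] = -3
[SZC]:[QCS] = -1:-3 = 1/3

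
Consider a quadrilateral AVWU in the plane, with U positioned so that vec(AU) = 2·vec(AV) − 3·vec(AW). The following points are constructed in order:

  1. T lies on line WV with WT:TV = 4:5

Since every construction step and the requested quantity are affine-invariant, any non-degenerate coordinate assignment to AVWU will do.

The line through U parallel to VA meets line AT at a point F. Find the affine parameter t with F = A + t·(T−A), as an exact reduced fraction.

Choose coordinates A = (0, 0), V = (1, 0), W = (0, 1), U = (2, -3).
1. T lies on line WV with WT:TV = 4:5 ⇒ T = (4/9, 5/9)
through U parallel to VA: direction (-1, 0); meets AT at F = (-12/5, -3)
F = A + t·(T−A) with t = -27/5

t = -27/5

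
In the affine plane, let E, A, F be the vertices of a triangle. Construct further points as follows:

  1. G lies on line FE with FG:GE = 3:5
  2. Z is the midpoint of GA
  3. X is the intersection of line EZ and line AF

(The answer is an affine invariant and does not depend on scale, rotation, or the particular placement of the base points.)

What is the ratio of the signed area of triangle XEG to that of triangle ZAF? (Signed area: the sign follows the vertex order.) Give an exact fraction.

[XEG]:[ZAF] = -80/39

Set E = (0, 0), A = (1, 0), F = (0, 1); any affine frame gives the same invariant.
1. G lies on line FE with FG:GE = 3:5 ⇒ G = (0, 5/8)
2. Z is the midpoint of GA ⇒ Z = (1/2, 5/16)
3. X is the intersection of line EZ and line AF ⇒ X = (8/13, 5/13)
2·[XEG] = -5/13, 2·[ZAF] = 3/16
[XEG]:[ZAF] = -5/13:3/16 = -80/39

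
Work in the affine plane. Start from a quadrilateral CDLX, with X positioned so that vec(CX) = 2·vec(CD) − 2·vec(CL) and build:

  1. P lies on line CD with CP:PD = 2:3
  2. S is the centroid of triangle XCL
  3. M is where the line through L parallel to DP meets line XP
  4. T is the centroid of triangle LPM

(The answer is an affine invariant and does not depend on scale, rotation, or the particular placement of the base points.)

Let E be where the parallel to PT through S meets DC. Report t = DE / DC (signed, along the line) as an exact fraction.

Choose coordinates C = (0, 0), D = (1, 0), L = (0, 1), X = (2, -2).
1. P lies on line CD with CP:PD = 2:3 ⇒ P = (2/5, 0)
2. S is the centroid of triangle XCL ⇒ S = (2/3, -1/3)
3. M is where the line through L parallel to DP meets line XP ⇒ M = (-2/5, 1)
4. T is the centroid of triangle LPM ⇒ T = (0, 2/3)
through S parallel to PT: direction (-2/5, 2/3); meets DC at E = (7/15, 0)
E = D + t·(C−D) with t = 8/15

t = 8/15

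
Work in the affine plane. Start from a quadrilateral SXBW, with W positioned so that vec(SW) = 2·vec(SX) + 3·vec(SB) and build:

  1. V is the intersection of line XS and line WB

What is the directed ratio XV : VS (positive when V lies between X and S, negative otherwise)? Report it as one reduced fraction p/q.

Assign S = (0, 0), X = (1, 0), B = (0, 1), W = (2, 3) — the answer is frame-independent, so this choice is without loss of generality.
1. V is the intersection of line XS and line WB ⇒ V = (-1, 0)
V = X + t·(S−X) with t = 2, so XV:VS = t:(1−t) = 2:-1

XV:VS = -2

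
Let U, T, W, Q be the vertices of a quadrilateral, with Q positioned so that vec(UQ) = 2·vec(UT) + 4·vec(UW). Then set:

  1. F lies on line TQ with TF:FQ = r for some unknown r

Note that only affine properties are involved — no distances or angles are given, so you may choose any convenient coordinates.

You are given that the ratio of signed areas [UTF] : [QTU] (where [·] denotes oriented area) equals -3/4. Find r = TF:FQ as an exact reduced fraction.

r = 3

Set U = (0, 0), T = (1, 0), W = (0, 1), Q = (2, 4); any affine frame gives the same invariant.
1. With TF:FQ = r, write λ = r/(r+1) so F = T + λ·(Q−T); F is affine-linear in λ
Every point depending on F is an affine combination of F and λ-independent points, so each such coordinate is linear in λ; the λ² term in each signed area is a multiple of (Q−T)×(Q−T) = 0, so 2·[UTF] and 2·[QTU] are each linear in λ. Evaluating at λ=0 and λ=1:
  2·[UTF] = 4·λ,   2·[QTU] = -4
So [UTF]:[QTU] = (4·λ) / (-4). Setting this equal to -3/4:
  4·λ = -3/4·(-4)  ⇒  λ = 3/4
Then r = λ/(1−λ) = (3/4)/(1/4) = 3. Check: with r = 3, F = (7/4, 3) and [UTF]:[QTU] = -3/4 as required.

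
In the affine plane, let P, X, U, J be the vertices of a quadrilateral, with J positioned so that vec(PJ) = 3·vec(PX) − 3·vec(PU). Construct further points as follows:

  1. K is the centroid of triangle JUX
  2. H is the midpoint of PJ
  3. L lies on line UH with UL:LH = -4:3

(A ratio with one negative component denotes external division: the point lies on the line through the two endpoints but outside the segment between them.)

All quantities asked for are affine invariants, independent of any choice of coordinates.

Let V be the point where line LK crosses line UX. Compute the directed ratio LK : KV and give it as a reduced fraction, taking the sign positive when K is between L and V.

Choose coordinates P = (0, 0), X = (1, 0), U = (0, 1), J = (3, -3).
1. K is the centroid of triangle JUX ⇒ K = (4/3, -2/3)
2. H is the midpoint of PJ ⇒ H = (3/2, -3/2)
3. L lies on line UH with UL:LH = -4:3 ⇒ L = (6, -9)
line LK meets UX at V = (10/11, 1/11)
K = L + t·(V−L) with t = 11/12, so LK:KV = 11/12:1/12

LK:KV = 11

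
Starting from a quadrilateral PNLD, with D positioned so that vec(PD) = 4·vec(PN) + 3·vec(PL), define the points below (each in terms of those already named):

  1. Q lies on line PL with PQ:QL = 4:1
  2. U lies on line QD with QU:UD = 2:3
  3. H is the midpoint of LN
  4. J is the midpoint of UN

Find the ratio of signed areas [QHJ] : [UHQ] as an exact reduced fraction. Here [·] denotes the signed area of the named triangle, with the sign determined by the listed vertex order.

Set P = (0, 0), N = (1, 0), L = (0, 1), D = (4, 3); any affine frame gives the same invariant.
1. Q lies on line PL with PQ:QL = 4:1 ⇒ Q = (0, 4/5)
2. U lies on line QD with QU:UD = 2:3 ⇒ U = (8/5, 42/25)
3. H is the midpoint of LN ⇒ H = (1/2, 1/2)
4. J is the midpoint of UN ⇒ J = (13/10, 21/25)
2·[QHJ] = 41/100, 2·[UHQ] = -23/25
[QHJ]:[UHQ] = 41/100:-23/25 = -41/92

[QHJ]:[UHQ] = -41/92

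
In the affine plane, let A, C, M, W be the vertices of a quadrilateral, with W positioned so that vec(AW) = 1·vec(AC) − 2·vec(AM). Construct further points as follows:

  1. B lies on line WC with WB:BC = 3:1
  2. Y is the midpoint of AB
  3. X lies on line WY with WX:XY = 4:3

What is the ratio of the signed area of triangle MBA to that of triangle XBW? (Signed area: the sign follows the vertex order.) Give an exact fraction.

[MBA]:[XBW] = 7/3

Set A = (0, 0), C = (1, 0), M = (0, 1), W = (1, -2); any affine frame gives the same invariant.
1. B lies on line WC with WB:BC = 3:1 ⇒ B = (1, -1/2)
2. Y is the midpoint of AB ⇒ Y = (1/2, -1/4)
3. X lies on line WY with WX:XY = 4:3 ⇒ X = (5/7, -1)
2·[MBA] = -1, 2·[XBW] = -3/7
[MBA]:[XBW] = -1:-3/7 = 7/3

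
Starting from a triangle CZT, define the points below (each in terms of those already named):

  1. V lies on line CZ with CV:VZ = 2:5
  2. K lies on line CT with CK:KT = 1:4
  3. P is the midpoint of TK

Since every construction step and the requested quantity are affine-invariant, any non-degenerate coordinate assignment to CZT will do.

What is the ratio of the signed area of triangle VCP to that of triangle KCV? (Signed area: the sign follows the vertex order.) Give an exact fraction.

Work in coordinates with C = (0, 0), Z = (1, 0), T = (0, 1).
1. V lies on line CZ with CV:VZ = 2:5 ⇒ V = (2/7, 0)
2. K lies on line CT with CK:KT = 1:4 ⇒ K = (0, 1/5)
3. P is the midpoint of TK ⇒ P = (0, 3/5)
2·[VCP] = -6/35, 2·[KCV] = 2/35
[VCP]:[KCV] = -6/35:2/35 = -3

[VCP]:[KCV] = -3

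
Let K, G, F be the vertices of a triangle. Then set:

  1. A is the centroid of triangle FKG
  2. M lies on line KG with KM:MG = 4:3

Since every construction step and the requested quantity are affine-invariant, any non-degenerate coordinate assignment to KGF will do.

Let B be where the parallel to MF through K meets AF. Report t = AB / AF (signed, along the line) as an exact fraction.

t = -11

Work in coordinates with K = (0, 0), G = (1, 0), F = (0, 1).
1. A is the centroid of triangle FKG ⇒ A = (1/3, 1/3)
2. M lies on line KG with KM:MG = 4:3 ⇒ M = (4/7, 0)
through K parallel to MF: direction (-4/7, 1); meets AF at B = (4, -7)
B = A + t·(F−A) with t = -11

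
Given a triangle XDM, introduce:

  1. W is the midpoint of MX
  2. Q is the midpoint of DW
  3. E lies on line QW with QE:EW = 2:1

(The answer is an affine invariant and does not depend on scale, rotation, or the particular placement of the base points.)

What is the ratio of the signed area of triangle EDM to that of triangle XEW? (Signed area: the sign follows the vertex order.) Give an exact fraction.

[EDM]:[XEW] = 5

Assign X = (0, 0), D = (1, 0), M = (0, 1) — the answer is frame-independent, so this choice is without loss of generality.
1. W is the midpoint of MX ⇒ W = (0, 1/2)
2. Q is the midpoint of DW ⇒ Q = (1/2, 1/4)
3. E lies on line QW with QE:EW = 2:1 ⇒ E = (1/6, 5/12)
2·[EDM] = 5/12, 2·[XEW] = 1/12
[EDM]:[XEW] = 5/12:1/12 = 5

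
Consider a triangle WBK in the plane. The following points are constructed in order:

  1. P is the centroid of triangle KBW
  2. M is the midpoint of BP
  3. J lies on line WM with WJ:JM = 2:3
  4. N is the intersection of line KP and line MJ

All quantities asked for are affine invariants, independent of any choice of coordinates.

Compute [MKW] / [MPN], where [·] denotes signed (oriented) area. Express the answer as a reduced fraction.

[MKW]:[MPN] = 12

Set W = (0, 0), B = (1, 0), K = (0, 1); any affine frame gives the same invariant.
1. P is the centroid of triangle KBW ⇒ P = (1/3, 1/3)
2. M is the midpoint of BP ⇒ M = (2/3, 1/6)
3. J lies on line WM with WJ:JM = 2:3 ⇒ J = (4/15, 1/15)
4. N is the intersection of line KP and line MJ ⇒ N = (4/9, 1/9)
2·[MKW] = 2/3, 2·[MPN] = 1/18
[MKW]:[MPN] = 2/3:1/18 = 12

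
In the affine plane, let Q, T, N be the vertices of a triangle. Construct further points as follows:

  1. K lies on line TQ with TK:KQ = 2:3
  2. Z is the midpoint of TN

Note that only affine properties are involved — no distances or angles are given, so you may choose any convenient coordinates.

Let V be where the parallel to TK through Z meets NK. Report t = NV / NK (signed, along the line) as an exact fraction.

t = 1/2

Set Q = (0, 0), T = (1, 0), N = (0, 1); any affine frame gives the same invariant.
1. K lies on line TQ with TK:KQ = 2:3 ⇒ K = (3/5, 0)
2. Z is the midpoint of TN ⇒ Z = (1/2, 1/2)
through Z parallel to TK: direction (-2/5, 0); meets NK at V = (3/10, 1/2)
V = N + t·(K−N) with t = 1/2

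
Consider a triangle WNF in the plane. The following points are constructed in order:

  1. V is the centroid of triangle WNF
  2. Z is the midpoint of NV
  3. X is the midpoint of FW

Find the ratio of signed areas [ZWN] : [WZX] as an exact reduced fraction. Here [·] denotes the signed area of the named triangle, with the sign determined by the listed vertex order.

Assign W = (0, 0), N = (1, 0), F = (0, 1) — the answer is frame-independent, so this choice is without loss of generality.
1. V is the centroid of triangle WNF ⇒ V = (1/3, 1/3)
2. Z is the midpoint of NV ⇒ Z = (2/3, 1/6)
3. X is the midpoint of FW ⇒ X = (0, 1/2)
2·[ZWN] = 1/6, 2·[WZX] = 1/3
[ZWN]:[WZX] = 1/6:1/3 = 1/2

[ZWN]:[WZX] = 1/2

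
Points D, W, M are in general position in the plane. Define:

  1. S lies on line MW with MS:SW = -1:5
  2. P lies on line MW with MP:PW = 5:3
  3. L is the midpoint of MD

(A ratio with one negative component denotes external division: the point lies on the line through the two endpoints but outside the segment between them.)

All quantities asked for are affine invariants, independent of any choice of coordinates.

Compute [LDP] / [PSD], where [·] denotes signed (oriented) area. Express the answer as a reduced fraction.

Assign D = (0, 0), W = (1, 0), M = (0, 1) — the answer is frame-independent, so this choice is without loss of generality.
1. S lies on line MW with MS:SW = -1:5 ⇒ S = (-1/4, 5/4)
2. P lies on line MW with MP:PW = 5:3 ⇒ P = (5/8, 3/8)
3. L is the midpoint of MD ⇒ L = (0, 1/2)
2·[LDP] = 5/16, 2·[PSD] = 7/8
[LDP]:[PSD] = 5/16:7/8 = 5/14

[LDP]:[PSD] = 5/14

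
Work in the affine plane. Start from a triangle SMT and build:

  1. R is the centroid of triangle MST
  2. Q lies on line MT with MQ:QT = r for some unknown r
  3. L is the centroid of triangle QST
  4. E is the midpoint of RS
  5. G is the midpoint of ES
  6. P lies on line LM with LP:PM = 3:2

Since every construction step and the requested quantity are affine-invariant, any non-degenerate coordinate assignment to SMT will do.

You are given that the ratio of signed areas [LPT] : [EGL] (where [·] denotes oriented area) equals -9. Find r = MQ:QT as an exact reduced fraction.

Assign S = (0, 0), M = (1, 0), T = (0, 1) — the answer is frame-independent, so this choice is without loss of generality.
1. R is the centroid of triangle MST ⇒ R = (1/3, 1/3)
2. With MQ:QT = r, write λ = r/(r+1) so Q = M + λ·(T−M); Q is affine-linear in λ
3. L is the centroid of triangle QST ⇒ L is an affine combination of earlier points and hence also affine-linear in λ
4. E is the midpoint of RS ⇒ E = (1/6, 1/6)
5. G is the midpoint of ES ⇒ G = (1/12, 1/12)
6. P lies on line LM with LP:PM = 3:2 ⇒ P is an affine combination of earlier points and hence also affine-linear in λ
Every point depending on Q is an affine combination of Q and λ-independent points, so each such coordinate is linear in λ; the λ² term in each signed area is a multiple of (T−M)×(T−M) = 0, so 2·[LPT] and 2·[EGL] are each linear in λ. Evaluating at λ=0 and λ=1:
  2·[LPT] = 1/5,   2·[EGL] = -1/18·λ
So [LPT]:[EGL] = (1/5) / (-1/18·λ). Setting this equal to -9:
  1/5 = -9·(-1/18·λ)  ⇒  λ = 2/5
Then r = λ/(1−λ) = (2/5)/(3/5) = 2/3. Check: with r = 2/3, Q = (3/5, 2/5) and [LPT]:[EGL] = -9 as required.

r = 2/3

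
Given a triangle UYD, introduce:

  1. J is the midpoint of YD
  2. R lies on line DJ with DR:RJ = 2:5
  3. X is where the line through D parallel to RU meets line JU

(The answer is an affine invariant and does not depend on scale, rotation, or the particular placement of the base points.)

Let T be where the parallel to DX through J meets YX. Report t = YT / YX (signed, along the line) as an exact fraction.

t = 1/2

Work in coordinates with U = (0, 0), Y = (1, 0), D = (0, 1).
1. J is the midpoint of YD ⇒ J = (1/2, 1/2)
2. R lies on line DJ with DR:RJ = 2:5 ⇒ R = (1/7, 6/7)
3. X is where the line through D parallel to RU meets line JU ⇒ X = (-1/5, -1/5)
through J parallel to DX: direction (-1/5, -6/5); meets YX at T = (2/5, -1/10)
T = Y + t·(X−Y) with t = 1/2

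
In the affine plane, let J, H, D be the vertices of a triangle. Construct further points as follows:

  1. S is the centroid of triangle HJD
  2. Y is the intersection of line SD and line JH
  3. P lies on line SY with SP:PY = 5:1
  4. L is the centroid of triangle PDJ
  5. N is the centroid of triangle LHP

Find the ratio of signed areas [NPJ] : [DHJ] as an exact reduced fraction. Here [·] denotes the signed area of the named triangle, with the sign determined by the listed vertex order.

[NPJ]:[DHJ] = 11/324

Work in coordinates with J = (0, 0), H = (1, 0), D = (0, 1).
1. S is the centroid of triangle HJD ⇒ S = (1/3, 1/3)
2. Y is the intersection of line SD and line JH ⇒ Y = (1/2, 0)
3. P lies on line SY with SP:PY = 5:1 ⇒ P = (17/36, 1/18)
4. L is the centroid of triangle PDJ ⇒ L = (17/108, 19/54)
5. N is the centroid of triangle LHP ⇒ N = (44/81, 11/81)
2·[NPJ] = -11/324, 2·[DHJ] = -1
[NPJ]:[DHJ] = -11/324:-1 = 11/324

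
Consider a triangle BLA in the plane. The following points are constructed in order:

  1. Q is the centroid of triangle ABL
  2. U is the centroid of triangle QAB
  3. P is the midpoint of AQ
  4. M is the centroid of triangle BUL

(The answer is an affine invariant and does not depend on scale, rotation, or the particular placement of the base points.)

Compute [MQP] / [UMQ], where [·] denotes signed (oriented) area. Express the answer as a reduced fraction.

Work in coordinates with B = (0, 0), L = (1, 0), A = (0, 1).
1. Q is the centroid of triangle ABL ⇒ Q = (1/3, 1/3)
2. U is the centroid of triangle QAB ⇒ U = (1/9, 4/9)
3. P is the midpoint of AQ ⇒ P = (1/6, 2/3)
4. M is the centroid of triangle BUL ⇒ M = (10/27, 4/27)
2·[MQP] = 1/54, 2·[UMQ] = 1/27
[MQP]:[UMQ] = 1/54:1/27 = 1/2

[MQP]:[UMQ] = 1/2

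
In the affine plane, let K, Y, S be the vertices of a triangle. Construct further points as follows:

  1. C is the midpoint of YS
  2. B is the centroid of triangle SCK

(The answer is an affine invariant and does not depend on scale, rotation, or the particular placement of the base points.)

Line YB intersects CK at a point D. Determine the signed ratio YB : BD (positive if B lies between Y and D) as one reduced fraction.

YB:BD = -4

Assign K = (0, 0), Y = (1, 0), S = (0, 1) — the answer is frame-independent, so this choice is without loss of generality.
1. C is the midpoint of YS ⇒ C = (1/2, 1/2)
2. B is the centroid of triangle SCK ⇒ B = (1/6, 1/2)
line YB meets CK at D = (3/8, 3/8)
B = Y + t·(D−Y) with t = 4/3, so YB:BD = 4/3:-1/3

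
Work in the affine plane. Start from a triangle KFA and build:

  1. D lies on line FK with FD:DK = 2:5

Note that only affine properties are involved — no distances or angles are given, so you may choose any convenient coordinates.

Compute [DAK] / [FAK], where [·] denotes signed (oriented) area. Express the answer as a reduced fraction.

[DAK]:[FAK] = 5/7

Work in coordinates with K = (0, 0), F = (1, 0), A = (0, 1).
1. D lies on line FK with FD:DK = 2:5 ⇒ D = (5/7, 0)
2·[DAK] = 5/7, 2·[FAK] = 1
[DAK]:[FAK] = 5/7:1 = 5/7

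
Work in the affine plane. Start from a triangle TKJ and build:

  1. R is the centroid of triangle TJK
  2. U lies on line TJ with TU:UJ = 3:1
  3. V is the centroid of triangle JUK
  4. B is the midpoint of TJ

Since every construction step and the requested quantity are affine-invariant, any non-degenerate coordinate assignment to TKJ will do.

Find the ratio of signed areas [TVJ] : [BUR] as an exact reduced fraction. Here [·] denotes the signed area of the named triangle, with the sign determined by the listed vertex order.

Set T = (0, 0), K = (1, 0), J = (0, 1); any affine frame gives the same invariant.
1. R is the centroid of triangle TJK ⇒ R = (1/3, 1/3)
2. U lies on line TJ with TU:UJ = 3:1 ⇒ U = (0, 3/4)
3. V is the centroid of triangle JUK ⇒ V = (1/3, 7/12)
4. B is the midpoint of TJ ⇒ B = (0, 1/2)
2·[TVJ] = 1/3, 2·[BUR] = -1/12
[TVJ]:[BUR] = 1/3:-1/12 = -4

[TVJ]:[BUR] = -4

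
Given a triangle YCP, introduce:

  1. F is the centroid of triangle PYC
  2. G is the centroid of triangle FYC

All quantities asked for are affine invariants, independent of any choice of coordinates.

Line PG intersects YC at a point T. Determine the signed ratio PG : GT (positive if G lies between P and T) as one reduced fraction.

Set Y = (0, 0), C = (1, 0), P = (0, 1); any affine frame gives the same invariant.
1. F is the centroid of triangle PYC ⇒ F = (1/3, 1/3)
2. G is the centroid of triangle FYC ⇒ G = (4/9, 1/9)
line PG meets YC at T = (1/2, 0)
G = P + t·(T−P) with t = 8/9, so PG:GT = 8/9:1/9

PG:GT = 8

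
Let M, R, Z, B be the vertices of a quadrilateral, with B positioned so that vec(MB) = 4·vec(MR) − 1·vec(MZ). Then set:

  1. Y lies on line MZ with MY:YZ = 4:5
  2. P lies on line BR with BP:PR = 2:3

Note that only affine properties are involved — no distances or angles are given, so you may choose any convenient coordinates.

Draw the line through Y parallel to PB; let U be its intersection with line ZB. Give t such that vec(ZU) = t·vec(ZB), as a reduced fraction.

t = 5/6

Work in coordinates with M = (0, 0), R = (1, 0), Z = (0, 1), B = (4, -1).
1. Y lies on line MZ with MY:YZ = 4:5 ⇒ Y = (0, 4/9)
2. P lies on line BR with BP:PR = 2:3 ⇒ P = (14/5, -3/5)
through Y parallel to PB: direction (6/5, -2/5); meets ZB at U = (10/3, -2/3)
U = Z + t·(B−Z) with t = 5/6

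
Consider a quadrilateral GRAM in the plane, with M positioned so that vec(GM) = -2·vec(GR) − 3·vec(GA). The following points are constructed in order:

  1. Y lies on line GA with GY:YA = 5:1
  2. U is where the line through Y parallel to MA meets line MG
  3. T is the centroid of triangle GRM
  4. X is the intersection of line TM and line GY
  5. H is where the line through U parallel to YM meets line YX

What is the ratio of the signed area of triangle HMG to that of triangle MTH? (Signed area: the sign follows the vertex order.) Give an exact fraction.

[HMG]:[MTH] = 150/233

Assign G = (0, 0), R = (1, 0), A = (0, 1), M = (-2, -3) — the answer is frame-independent, so this choice is without loss of generality.
1. Y lies on line GA with GY:YA = 5:1 ⇒ Y = (0, 5/6)
2. U is where the line through Y parallel to MA meets line MG ⇒ U = (-5/3, -5/2)
3. T is the centroid of triangle GRM ⇒ T = (-1/3, -1)
4. X is the intersection of line TM and line GY ⇒ X = (0, -3/5)
5. H is where the line through U parallel to YM meets line YX ⇒ H = (0, 25/36)
2·[HMG] = 25/18, 2·[MTH] = 233/108
[HMG]:[MTH] = 25/18:233/108 = 150/233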